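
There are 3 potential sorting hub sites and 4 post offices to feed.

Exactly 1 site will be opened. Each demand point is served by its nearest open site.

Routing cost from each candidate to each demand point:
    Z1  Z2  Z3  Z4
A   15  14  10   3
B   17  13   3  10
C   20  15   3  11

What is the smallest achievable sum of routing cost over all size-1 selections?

42

Open {A}.
  Z1→A 15, Z2→A 14, Z3→A 10, Z4→A 3  ⇒ total 42.
Compare {B}: total 43.
Compare {C}: total 49.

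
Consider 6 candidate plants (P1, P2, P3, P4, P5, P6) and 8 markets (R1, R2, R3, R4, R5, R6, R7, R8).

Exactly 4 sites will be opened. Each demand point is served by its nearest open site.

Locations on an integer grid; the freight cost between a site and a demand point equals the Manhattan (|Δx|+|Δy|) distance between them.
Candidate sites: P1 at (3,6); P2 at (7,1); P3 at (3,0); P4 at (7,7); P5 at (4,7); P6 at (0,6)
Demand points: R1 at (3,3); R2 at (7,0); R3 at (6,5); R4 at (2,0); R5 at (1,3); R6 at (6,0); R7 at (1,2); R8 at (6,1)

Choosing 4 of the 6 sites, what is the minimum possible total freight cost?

Open {P2, P3, P4, P6}.
  R1→P3 3, R2→P2 1, R3→P4 3, R4→P3 1, R5→P6 4, R6→P2 2, R7→P3 4, R8→P2 1  ⇒ total 19.
Compare {P1, P2, P3, P4}: total 20.
Compare {P1, P2, P3, P6}: total 20.
No size-4 selection does better; minimum is 19.

19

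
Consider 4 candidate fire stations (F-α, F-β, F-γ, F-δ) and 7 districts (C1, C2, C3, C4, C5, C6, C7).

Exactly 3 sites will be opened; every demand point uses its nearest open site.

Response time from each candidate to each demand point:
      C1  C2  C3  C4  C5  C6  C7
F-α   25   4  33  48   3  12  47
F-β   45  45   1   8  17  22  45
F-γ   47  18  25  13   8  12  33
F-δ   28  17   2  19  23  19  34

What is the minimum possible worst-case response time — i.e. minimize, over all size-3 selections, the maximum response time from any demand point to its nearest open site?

Open {F-α, F-β, F-γ}.
  Farthest demand point is C7 at response time 33 (to F-γ); all others are ≤ 33.
With {F-α, F-γ, F-δ} the worst case is 33.
With {F-β, F-γ, F-δ} the worst case is 33.
No size-3 selection achieves below 33.

33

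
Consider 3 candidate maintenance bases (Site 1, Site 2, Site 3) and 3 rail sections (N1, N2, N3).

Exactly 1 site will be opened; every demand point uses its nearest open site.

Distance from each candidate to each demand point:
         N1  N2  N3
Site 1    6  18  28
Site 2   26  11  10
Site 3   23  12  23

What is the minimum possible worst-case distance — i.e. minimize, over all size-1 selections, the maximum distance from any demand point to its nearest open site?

Open {Site 3}.
  Farthest demand point is N1 at distance 23 (to Site 3); all others are ≤ 23.
With {Site 2} the worst case is 26.
With {Site 1} the worst case is 28.
No size-1 selection achieves below 23.

23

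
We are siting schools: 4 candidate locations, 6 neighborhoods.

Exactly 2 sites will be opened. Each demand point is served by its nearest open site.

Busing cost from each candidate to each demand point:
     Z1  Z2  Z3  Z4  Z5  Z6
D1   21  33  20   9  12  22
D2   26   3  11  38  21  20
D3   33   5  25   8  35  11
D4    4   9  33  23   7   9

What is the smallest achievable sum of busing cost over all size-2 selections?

57

Open {D2, D4}.
  Z1→D4 4, Z2→D2 3, Z3→D2 11, Z4→D4 23, Z5→D4 7, Z6→D4 9  ⇒ total 57.
Compare {D1, D4}: total 58.
Compare {D3, D4}: total 58.
No size-2 selection does better; minimum is 57.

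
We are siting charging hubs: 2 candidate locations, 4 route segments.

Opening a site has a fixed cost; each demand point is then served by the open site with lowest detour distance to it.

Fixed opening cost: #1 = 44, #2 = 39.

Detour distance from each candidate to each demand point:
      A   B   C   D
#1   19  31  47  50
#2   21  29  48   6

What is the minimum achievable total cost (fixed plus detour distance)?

143

Open {#2}: assign each demand point to its cheapest open site.
  A→#2 21, B→#2 29, C→#2 48, D→#2 6
  detour distance 104, fixed 39 → total 143.
Compare {#1, #2}: detour distance 101 + fixed 83 = 184.
Compare {#1}: detour distance 147 + fixed 44 = 191.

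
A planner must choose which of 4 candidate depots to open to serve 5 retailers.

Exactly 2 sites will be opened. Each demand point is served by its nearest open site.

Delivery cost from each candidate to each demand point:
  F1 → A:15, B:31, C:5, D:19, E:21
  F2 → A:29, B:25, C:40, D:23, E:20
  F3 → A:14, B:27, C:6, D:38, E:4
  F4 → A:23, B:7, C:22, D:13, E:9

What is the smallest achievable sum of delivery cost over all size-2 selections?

44

Open {F3, F4}.
  A→F3 14, B→F4 7, C→F3 6, D→F4 13, E→F3 4  ⇒ total 44.
Compare {F1, F4}: total 49.
Compare {F1, F3}: total 69.
No size-2 selection does better; minimum is 44.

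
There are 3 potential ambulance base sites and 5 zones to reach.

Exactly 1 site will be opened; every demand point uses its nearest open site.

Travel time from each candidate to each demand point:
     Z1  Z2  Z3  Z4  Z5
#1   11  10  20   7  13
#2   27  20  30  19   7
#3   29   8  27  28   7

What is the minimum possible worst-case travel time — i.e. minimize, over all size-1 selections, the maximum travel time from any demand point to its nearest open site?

20

Open {#1}.
  Farthest demand point is Z3 at travel time 20 (to #1); all others are ≤ 20.
With {#3} the worst case is 29.
With {#2} the worst case is 30.
No size-1 selection achieves below 20.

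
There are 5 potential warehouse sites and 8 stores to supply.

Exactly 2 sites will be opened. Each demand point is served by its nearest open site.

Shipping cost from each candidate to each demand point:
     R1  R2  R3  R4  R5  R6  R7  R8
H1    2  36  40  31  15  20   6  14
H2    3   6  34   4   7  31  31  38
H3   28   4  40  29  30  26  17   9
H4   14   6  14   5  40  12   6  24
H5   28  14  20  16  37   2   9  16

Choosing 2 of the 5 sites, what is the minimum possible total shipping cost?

Open {H2, H5}.
  R1→H2 3, R2→H2 6, R3→H5 20, R4→H2 4, R5→H2 7, R6→H5 2, R7→H5 9, R8→H5 16  ⇒ total 67.
Compare {H1, H4}: total 74.
Compare {H2, H4}: total 76.
No size-2 selection does better; minimum is 67.

67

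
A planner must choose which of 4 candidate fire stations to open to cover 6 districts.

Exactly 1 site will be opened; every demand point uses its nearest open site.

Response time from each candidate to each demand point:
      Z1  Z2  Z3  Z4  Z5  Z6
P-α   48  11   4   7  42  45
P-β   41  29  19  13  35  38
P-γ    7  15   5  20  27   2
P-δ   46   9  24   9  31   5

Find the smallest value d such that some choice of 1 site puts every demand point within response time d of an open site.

Open {P-γ}.
  Farthest demand point is Z5 at response time 27 (to P-γ); all others are ≤ 27.
With {P-β} the worst case is 41.
With {P-δ} the worst case is 46.
No size-1 selection achieves below 27.

27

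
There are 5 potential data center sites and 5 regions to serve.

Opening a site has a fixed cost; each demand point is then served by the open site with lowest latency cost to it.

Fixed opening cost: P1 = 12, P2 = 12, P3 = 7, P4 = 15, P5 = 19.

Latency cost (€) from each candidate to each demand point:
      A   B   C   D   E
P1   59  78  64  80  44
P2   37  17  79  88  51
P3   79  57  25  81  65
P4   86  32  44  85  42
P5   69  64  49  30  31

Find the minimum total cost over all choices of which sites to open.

Open {P2, P3, P5}: assign each demand point to its cheapest open site.
  A→P2 37, B→P2 17, C→P3 25, D→P5 30, E→P5 31
  latency cost 140, fixed 38 → total 178.
Compare {P1, P2, P3, P5}: latency cost 140 + fixed 50 = 190.
Compare {P2, P3, P4, P5}: latency cost 140 + fixed 53 = 193.
Compare {P2, P5}: latency cost 164 + fixed 31 = 195.
All other subsets cost ≥ 190. Minimum total cost: 178.

178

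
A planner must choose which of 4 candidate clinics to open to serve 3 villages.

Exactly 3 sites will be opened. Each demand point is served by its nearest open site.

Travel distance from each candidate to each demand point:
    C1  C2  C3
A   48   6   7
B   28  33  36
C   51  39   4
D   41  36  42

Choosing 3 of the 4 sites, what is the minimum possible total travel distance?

38

Open {A, B, C}.
  C1→B 28, C2→A 6, C3→C 4  ⇒ total 38.
Compare {A, B, D}: total 41.
Compare {A, C, D}: total 51.
No size-3 selection does better; minimum is 38.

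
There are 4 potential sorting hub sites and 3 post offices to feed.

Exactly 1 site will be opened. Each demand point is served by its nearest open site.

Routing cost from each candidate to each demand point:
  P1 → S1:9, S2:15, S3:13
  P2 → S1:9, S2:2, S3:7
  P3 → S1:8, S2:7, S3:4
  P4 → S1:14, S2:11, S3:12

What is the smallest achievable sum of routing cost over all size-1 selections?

Open {P2}.
  S1→P2 9, S2→P2 2, S3→P2 7  ⇒ total 18.
Compare {P3}: total 19.
Compare {P1}: total 37.
No size-1 selection does better; minimum is 18.

18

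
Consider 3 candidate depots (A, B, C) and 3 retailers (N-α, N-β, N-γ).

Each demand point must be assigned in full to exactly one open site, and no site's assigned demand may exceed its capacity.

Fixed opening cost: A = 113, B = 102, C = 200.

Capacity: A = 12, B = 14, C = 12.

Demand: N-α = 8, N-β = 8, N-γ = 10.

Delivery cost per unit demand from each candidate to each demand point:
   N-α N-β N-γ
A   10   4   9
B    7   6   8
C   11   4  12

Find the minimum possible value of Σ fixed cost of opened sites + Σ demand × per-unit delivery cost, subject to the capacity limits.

593

Open {A, B, C}; cheapest assignment that respects the capacities:
  A (cap 12, load 10): N-γ — cost 10×9 = 90
  B (cap 14, load 8): N-α — cost 8×7 = 56
  C (cap 12, load 8): N-β — cost 8×4 = 32
  Shipping 178, fixed 415 → total 593.
  Any other capacity-feasible assignment to {A, B, C} ships for at least 178.
Total demand is 26; every other set of sites either has combined capacity below 26 or cannot fit the demands without splitting one across sites, so {A, B, C} is the only feasible choice of open sites. Minimum: 593.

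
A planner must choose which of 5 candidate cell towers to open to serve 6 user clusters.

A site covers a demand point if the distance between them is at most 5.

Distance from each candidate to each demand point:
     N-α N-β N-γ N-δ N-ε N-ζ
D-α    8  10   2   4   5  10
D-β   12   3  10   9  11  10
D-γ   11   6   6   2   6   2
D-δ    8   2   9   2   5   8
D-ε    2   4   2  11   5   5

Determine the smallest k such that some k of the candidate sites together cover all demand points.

2

Coverage sets (demand points within 5 of each site):
  D-α: {N-γ, N-δ, N-ε}
  D-β: {N-β}
  D-γ: {N-δ, N-ζ}
  D-δ: {N-β, N-δ, N-ε}
  D-ε: {N-α, N-β, N-γ, N-ε, N-ζ}
No single site covers all 6 demand points.
But {D-α, D-ε} covers everything, so the minimum is 2.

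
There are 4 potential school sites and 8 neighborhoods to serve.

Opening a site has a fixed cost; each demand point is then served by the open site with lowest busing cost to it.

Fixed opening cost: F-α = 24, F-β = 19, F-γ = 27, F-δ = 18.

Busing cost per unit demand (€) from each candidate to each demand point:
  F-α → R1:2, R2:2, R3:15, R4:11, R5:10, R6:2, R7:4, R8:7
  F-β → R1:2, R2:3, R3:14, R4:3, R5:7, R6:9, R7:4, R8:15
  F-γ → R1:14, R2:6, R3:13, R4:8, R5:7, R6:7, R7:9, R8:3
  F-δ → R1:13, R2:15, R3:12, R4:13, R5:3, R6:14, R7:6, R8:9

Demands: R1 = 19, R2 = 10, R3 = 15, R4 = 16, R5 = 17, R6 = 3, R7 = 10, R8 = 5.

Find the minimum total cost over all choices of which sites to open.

479

Open {F-α, F-β, F-δ}: assign each demand point to its cheapest open site.
  R1→F-α 19×2=38, R2→F-α 10×2=20, R3→F-δ 15×12=180, R4→F-β 16×3=48, R5→F-δ 17×3=51, R6→F-α 3×2=6, R7→F-α 10×4=40, R8→F-α 5×7=35
  busing cost 418, fixed 61 → total 479.
Compare {F-α, F-β, F-γ, F-δ}: busing cost 398 + fixed 88 = 486.
Compare {F-β, F-γ, F-δ}: busing cost 423 + fixed 64 = 487.
Compare {F-β, F-δ}: busing cost 459 + fixed 37 = 496.
All other subsets cost ≥ 486. Minimum total cost: 479.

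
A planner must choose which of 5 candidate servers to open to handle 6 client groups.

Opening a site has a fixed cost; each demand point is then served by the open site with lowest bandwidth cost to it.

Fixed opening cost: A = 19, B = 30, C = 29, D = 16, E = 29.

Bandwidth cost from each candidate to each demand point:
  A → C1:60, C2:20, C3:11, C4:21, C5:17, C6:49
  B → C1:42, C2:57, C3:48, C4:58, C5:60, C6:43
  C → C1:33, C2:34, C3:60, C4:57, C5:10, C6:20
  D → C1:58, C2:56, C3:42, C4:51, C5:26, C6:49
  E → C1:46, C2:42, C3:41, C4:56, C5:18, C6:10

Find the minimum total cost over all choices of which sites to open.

163

Open {A, C}: assign each demand point to its cheapest open site.
  C1→C 33, C2→A 20, C3→A 11, C4→A 21, C5→C 10, C6→C 20
  bandwidth cost 115, fixed 48 → total 163.
Compare {A, E}: bandwidth cost 125 + fixed 48 = 173.
Compare {A, C, D}: bandwidth cost 115 + fixed 64 = 179.
Compare {A, C, E}: bandwidth cost 105 + fixed 77 = 182.
All other subsets cost ≥ 173. Minimum total cost: 163.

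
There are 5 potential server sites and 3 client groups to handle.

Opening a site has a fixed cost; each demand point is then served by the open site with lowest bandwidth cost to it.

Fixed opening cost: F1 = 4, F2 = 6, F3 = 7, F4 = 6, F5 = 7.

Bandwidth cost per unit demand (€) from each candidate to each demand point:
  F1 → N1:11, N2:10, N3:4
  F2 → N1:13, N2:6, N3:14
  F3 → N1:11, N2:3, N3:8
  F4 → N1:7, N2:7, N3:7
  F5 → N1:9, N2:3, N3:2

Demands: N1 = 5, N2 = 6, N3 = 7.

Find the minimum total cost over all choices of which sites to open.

80

Open {F4, F5}: assign each demand point to its cheapest open site.
  N1→F4 5×7=35, N2→F5 6×3=18, N3→F5 7×2=14
  bandwidth cost 67, fixed 13 → total 80.
Compare {F5}: bandwidth cost 77 + fixed 7 = 84.
Compare {F1, F4, F5}: bandwidth cost 67 + fixed 17 = 84.
Compare {F2, F4, F5}: bandwidth cost 67 + fixed 19 = 86.
All other subsets cost ≥ 84. Minimum total cost: 80.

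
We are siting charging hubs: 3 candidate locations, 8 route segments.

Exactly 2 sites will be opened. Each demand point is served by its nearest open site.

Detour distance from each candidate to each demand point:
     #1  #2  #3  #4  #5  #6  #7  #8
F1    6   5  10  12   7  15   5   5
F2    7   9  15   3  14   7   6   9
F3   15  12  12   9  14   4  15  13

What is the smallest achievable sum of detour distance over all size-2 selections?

48

Open {F1, F2}.
  #1→F1 6, #2→F1 5, #3→F1 10, #4→F2 3, #5→F1 7, #6→F2 7, #7→F1 5, #8→F1 5  ⇒ total 48.
Compare {F1, F3}: total 51.
Compare {F2, F3}: total 64.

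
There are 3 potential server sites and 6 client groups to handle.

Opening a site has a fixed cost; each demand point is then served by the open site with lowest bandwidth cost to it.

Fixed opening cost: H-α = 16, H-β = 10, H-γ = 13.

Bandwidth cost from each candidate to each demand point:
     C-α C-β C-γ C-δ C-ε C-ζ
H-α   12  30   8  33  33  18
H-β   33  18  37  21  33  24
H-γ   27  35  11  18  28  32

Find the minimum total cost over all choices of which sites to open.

136

Open {H-α, H-β}: assign each demand point to its cheapest open site.
  C-α→H-α 12, C-β→H-β 18, C-γ→H-α 8, C-δ→H-β 21, C-ε→H-α 33, C-ζ→H-α 18
  bandwidth cost 110, fixed 26 → total 136.
Compare {H-α, H-β, H-γ}: bandwidth cost 102 + fixed 39 = 141.
Compare {H-α, H-γ}: bandwidth cost 114 + fixed 29 = 143.
Compare {H-β, H-γ}: bandwidth cost 126 + fixed 23 = 149.
All other subsets cost ≥ 141. Minimum total cost: 136.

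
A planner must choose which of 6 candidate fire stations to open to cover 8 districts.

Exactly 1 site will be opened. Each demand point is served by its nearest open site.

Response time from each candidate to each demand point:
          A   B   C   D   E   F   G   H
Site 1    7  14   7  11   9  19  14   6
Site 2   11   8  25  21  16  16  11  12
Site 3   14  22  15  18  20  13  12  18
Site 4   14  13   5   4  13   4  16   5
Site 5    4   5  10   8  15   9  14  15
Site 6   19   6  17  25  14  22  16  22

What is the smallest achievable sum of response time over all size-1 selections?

Open {Site 4}.
  A→Site 4 14, B→Site 4 13, C→Site 4 5, D→Site 4 4, E→Site 4 13, F→Site 4 4, G→Site 4 16, H→Site 4 5  ⇒ total 74.
Compare {Site 5}: total 80.
Compare {Site 1}: total 87.
No size-1 selection does better; minimum is 74.

74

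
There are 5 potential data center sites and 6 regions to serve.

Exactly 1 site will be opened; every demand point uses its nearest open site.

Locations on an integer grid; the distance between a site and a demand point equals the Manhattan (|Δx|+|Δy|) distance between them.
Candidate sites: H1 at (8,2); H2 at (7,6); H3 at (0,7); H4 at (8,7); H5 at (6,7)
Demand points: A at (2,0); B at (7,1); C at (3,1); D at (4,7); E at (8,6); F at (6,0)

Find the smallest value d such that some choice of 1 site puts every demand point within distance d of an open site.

Open {H1}.
  Farthest demand point is D at distance 9 (to H1); all others are ≤ 9.
With {H2} the worst case is 11.
With {H5} the worst case is 11.
No size-1 selection achieves below 9.

9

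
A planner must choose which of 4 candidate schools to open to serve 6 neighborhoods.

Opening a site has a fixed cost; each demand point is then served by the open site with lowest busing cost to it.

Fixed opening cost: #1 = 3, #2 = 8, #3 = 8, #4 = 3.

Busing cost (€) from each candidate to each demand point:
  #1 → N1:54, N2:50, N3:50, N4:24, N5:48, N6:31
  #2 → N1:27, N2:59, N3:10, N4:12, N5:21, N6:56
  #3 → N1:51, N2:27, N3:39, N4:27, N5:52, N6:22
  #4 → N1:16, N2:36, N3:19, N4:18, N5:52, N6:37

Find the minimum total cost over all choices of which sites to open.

127

Open {#2, #3, #4}: assign each demand point to its cheapest open site.
  N1→#4 16, N2→#3 27, N3→#2 10, N4→#2 12, N5→#2 21, N6→#3 22
  busing cost 108, fixed 19 → total 127.
Compare {#1, #2, #3, #4}: busing cost 108 + fixed 22 = 130.
Compare {#2, #3}: busing cost 119 + fixed 16 = 135.
Compare {#1, #2, #3}: busing cost 119 + fixed 19 = 138.
All other subsets cost ≥ 130. Minimum total cost: 127.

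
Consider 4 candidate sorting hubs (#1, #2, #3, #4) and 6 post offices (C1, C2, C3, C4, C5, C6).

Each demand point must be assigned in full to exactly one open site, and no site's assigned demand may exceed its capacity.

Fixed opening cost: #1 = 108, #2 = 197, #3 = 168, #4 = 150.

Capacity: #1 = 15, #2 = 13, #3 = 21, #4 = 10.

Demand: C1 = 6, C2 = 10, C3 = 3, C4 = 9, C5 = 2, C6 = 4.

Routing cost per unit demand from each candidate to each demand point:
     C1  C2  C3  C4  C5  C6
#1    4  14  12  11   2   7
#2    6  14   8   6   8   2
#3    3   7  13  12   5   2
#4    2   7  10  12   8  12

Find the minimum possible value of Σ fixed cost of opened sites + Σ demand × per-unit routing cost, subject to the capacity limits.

511

Open {#1, #3}; cheapest assignment that respects the capacities:
  #1 (cap 15, load 14): C3, C4, C5 — cost 3×12 + 9×11 + 2×2 = 139
  #3 (cap 21, load 20): C1, C2, C6 — cost 6×3 + 10×7 + 4×2 = 96
  Shipping 235, fixed 276 → total 511.
  Any other capacity-feasible assignment to {#1, #3} ships for at least 235.
Compare {#2, #3}: its best feasible assignment gives total 564.
Compare {#1, #3, #4}: its best feasible assignment gives total 649.
Every other set of open sites that can feasibly serve all demand totals ≥ 564 even under its best assignment. Minimum: 511.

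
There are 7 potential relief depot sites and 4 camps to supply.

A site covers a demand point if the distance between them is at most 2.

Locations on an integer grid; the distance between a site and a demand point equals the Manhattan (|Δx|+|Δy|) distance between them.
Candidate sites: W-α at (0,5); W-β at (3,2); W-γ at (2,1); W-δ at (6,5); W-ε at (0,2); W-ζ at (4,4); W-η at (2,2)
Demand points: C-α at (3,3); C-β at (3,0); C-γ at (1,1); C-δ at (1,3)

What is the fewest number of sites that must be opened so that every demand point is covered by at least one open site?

2

Coverage sets (demand points within 2 of each site):
  W-α: {}
  W-β: {C-α, C-β}
  W-γ: {C-β, C-γ}
  W-δ: {}
  W-ε: {C-γ, C-δ}
  W-ζ: {C-α}
  W-η: {C-α, C-γ, C-δ}
No single site covers all 4 demand points.
But {W-β, W-ε} covers everything, so the minimum is 2.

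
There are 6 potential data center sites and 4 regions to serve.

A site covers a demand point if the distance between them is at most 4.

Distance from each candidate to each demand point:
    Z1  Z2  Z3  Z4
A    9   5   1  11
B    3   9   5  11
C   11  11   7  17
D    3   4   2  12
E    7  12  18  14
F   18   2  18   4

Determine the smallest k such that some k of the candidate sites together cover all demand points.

2

Coverage sets (demand points within 4 of each site):
  A: {Z3}
  B: {Z1}
  C: {}
  D: {Z1, Z2, Z3}
  E: {}
  F: {Z2, Z4}
No single site covers all 4 demand points.
But {D, F} covers everything, so the minimum is 2.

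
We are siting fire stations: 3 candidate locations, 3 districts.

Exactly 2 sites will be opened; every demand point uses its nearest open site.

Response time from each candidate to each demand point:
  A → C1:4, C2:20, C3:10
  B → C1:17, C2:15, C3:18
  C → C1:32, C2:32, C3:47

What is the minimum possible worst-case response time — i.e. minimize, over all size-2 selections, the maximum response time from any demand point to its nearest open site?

15

Open {A, B}.
  Farthest demand point is C2 at response time 15 (to B); all others are ≤ 15.
With {B, C} the worst case is 18.
With {A, C} the worst case is 20.
No size-2 selection achieves below 15.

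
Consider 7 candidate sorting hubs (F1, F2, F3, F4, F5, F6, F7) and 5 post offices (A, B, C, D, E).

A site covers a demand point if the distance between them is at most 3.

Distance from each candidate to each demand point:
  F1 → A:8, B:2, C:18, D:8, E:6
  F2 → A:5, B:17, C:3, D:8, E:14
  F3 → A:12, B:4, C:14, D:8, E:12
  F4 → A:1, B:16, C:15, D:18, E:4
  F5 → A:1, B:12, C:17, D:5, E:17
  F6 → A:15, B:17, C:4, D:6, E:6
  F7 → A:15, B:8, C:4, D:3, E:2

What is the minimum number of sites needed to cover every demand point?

Coverage sets (demand points within 3 of each site):
  F1: {B}
  F2: {C}
  F3: {}
  F4: {A}
  F5: {A}
  F6: {}
  F7: {D, E}
No 3 sites suffice: every size-3 union leaves at least one demand point uncovered.
But {F1, F2, F4, F7} covers everything, so the minimum is 4.

4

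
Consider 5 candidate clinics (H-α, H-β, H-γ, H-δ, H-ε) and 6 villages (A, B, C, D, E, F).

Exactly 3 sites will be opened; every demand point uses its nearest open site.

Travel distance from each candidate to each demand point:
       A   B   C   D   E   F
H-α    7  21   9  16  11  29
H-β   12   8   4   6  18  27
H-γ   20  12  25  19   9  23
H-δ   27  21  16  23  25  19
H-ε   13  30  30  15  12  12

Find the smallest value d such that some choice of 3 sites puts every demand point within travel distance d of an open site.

12

Open {H-α, H-β, H-ε}.
  Farthest demand point is F at travel distance 12 (to H-ε); all others are ≤ 12.
With {H-β, H-γ, H-ε} the worst case is 12.
With {H-β, H-δ, H-ε} the worst case is 12.
No size-3 selection achieves below 12.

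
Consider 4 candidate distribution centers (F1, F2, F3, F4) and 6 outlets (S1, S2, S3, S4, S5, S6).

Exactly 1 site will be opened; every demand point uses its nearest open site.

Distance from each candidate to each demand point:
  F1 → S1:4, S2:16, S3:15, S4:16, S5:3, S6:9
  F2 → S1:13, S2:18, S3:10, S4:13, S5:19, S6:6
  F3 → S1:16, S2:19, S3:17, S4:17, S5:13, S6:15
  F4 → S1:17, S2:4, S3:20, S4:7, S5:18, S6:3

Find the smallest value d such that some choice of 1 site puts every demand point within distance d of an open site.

Open {F1}.
  Farthest demand point is S2 at distance 16 (to F1); all others are ≤ 16.
With {F2} the worst case is 19.
With {F3} the worst case is 19.
No size-1 selection achieves below 16.

16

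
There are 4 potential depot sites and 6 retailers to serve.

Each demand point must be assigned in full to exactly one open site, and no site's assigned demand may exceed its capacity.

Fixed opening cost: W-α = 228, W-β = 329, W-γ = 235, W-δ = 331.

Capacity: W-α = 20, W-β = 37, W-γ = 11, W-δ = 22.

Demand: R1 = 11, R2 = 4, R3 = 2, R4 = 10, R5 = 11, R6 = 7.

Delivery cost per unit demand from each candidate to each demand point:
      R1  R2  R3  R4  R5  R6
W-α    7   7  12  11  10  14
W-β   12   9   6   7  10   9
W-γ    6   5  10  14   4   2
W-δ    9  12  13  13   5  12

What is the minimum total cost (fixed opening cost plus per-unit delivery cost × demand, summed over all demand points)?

Open {W-α, W-β}; cheapest assignment that respects the capacities:
  W-α (cap 20, load 15): R1, R2 — cost 11×7 + 4×7 = 105
  W-β (cap 37, load 30): R3, R4, R5, R6 — cost 2×6 + 10×7 + 11×10 + 7×9 = 255
  Shipping 360, fixed 557 → total 917.
  Any other capacity-feasible assignment to {W-α, W-β} ships for at least 360.
Compare {W-β, W-γ}: its best feasible assignment gives total 921.
Compare {W-β, W-δ}: its best feasible assignment gives total 995.
Every other set of open sites that can feasibly serve all demand totals ≥ 921 even under its best assignment. Minimum: 917.

917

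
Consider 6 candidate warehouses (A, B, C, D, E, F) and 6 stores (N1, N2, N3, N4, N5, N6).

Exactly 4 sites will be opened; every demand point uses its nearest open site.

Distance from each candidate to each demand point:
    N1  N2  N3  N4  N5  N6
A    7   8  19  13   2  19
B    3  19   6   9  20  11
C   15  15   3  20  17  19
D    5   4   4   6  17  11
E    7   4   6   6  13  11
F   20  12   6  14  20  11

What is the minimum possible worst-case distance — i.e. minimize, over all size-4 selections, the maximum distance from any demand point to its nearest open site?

11

Open {A, B, C, D}.
  Farthest demand point is N6 at distance 11 (to B); all others are ≤ 11.
With {A, B, C, E} the worst case is 11.
With {A, B, C, F} the worst case is 11.
No size-4 selection achieves below 11.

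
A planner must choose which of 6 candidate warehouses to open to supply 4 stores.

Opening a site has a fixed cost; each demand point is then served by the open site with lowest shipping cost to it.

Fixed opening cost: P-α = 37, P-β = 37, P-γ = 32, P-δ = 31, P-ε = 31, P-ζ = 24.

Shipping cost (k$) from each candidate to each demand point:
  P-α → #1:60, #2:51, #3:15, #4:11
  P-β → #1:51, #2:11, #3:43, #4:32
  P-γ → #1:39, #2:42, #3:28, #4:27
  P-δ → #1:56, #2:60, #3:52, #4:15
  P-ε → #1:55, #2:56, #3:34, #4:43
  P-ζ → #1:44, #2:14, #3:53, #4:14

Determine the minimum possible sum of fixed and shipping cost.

145

Open {P-α, P-ζ}: assign each demand point to its cheapest open site.
  #1→P-ζ 44, #2→P-ζ 14, #3→P-α 15, #4→P-α 11
  shipping cost 84, fixed 61 → total 145.
Compare {P-ζ}: shipping cost 125 + fixed 24 = 149.
Compare {P-γ, P-ζ}: shipping cost 95 + fixed 56 = 151.
Compare {P-ε, P-ζ}: shipping cost 106 + fixed 55 = 161.
All other subsets cost ≥ 149. Minimum total cost: 145.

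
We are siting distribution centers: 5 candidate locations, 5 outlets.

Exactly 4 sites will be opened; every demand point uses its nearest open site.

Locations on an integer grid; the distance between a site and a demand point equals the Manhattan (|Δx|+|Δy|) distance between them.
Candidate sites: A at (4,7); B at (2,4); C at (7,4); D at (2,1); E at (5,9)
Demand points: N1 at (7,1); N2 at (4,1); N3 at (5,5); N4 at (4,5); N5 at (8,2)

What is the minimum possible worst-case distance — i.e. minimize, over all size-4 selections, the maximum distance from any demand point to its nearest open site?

3

Open {A, B, C, D}.
  Farthest demand point is N1 at distance 3 (to C); all others are ≤ 3.
With {A, C, D, E} the worst case is 3.
With {B, C, D, E} the worst case is 3.
No size-4 selection achieves below 3.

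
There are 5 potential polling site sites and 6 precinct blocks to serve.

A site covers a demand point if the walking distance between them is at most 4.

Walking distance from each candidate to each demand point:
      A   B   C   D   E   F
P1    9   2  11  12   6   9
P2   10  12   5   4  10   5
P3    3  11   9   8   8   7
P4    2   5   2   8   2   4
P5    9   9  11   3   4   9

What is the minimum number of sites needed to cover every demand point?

3

Coverage sets (demand points within 4 of each site):
  P1: {B}
  P2: {D}
  P3: {A}
  P4: {A, C, E, F}
  P5: {D, E}
No 2 sites suffice: every size-2 union leaves at least one demand point uncovered.
But {P1, P2, P4} covers everything, so the minimum is 3.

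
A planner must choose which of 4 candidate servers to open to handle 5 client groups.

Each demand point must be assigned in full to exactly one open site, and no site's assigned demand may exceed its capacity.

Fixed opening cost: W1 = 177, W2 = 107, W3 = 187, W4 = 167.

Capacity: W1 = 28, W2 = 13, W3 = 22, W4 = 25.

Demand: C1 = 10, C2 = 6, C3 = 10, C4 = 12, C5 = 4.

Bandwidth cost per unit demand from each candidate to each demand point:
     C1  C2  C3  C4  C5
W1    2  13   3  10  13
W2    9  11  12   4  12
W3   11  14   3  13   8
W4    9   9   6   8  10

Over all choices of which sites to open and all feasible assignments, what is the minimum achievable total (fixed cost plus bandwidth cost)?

Open {W1, W4}; cheapest assignment that respects the capacities:
  W1 (cap 28, load 20): C1, C3 — cost 10×2 + 10×3 = 50
  W4 (cap 25, load 22): C2, C4, C5 — cost 6×9 + 12×8 + 4×10 = 190
  Shipping 240, fixed 344 → total 584.
  Any other capacity-feasible assignment to {W1, W4} ships for at least 240.
Compare {W1, W2, W4}: its best feasible assignment gives total 643.
Compare {W1, W3}: its best feasible assignment gives total 644.
Every other set of open sites that can feasibly serve all demand totals ≥ 643 even under its best assignment. Minimum: 584.

584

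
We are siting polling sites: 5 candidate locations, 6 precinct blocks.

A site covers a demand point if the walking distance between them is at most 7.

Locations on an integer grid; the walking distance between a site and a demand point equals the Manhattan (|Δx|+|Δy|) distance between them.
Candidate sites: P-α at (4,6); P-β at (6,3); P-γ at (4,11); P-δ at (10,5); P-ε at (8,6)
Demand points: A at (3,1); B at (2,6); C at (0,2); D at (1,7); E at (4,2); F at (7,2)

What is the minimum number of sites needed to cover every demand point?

Coverage sets (demand points within 7 of each site):
  P-α: {A, B, D, E, F}
  P-β: {A, B, C, E, F}
  P-γ: {B, D}
  P-δ: {F}
  P-ε: {B, F}
No single site covers all 6 demand points.
But {P-α, P-β} covers everything, so the minimum is 2.

2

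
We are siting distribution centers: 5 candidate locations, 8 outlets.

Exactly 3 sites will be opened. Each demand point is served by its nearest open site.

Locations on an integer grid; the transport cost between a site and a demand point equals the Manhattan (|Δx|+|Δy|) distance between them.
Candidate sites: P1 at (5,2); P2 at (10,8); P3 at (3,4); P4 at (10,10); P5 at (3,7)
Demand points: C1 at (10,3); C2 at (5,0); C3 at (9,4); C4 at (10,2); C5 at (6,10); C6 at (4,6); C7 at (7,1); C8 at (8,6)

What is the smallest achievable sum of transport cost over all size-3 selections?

32

Open {P1, P2, P5}.
  C1→P2 5, C2→P1 2, C3→P2 5, C4→P1 5, C5→P2 6, C6→P5 2, C7→P1 3, C8→P2 4  ⇒ total 32.
Compare {P1, P2, P3}: total 33.
Compare {P1, P2, P4}: total 33.
No size-3 selection does better; minimum is 32.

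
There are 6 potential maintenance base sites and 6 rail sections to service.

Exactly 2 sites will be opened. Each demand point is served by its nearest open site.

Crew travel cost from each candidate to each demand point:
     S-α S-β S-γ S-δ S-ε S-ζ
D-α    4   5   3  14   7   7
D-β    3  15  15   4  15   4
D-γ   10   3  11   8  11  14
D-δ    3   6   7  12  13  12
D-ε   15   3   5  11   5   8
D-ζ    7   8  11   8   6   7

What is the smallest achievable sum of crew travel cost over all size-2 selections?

24

Open {D-β, D-ε}.
  S-α→D-β 3, S-β→D-ε 3, S-γ→D-ε 5, S-δ→D-β 4, S-ε→D-ε 5, S-ζ→D-β 4  ⇒ total 24.
Compare {D-α, D-β}: total 26.
Compare {D-α, D-γ}: total 32.
No size-2 selection does better; minimum is 24.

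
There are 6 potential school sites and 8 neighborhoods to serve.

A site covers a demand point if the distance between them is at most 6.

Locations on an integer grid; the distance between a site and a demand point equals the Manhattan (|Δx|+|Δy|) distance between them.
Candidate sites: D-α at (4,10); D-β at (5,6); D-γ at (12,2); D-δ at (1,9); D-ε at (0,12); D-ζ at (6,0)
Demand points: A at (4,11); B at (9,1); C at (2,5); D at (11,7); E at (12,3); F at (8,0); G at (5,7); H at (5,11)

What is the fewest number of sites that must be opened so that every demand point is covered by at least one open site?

2

Coverage sets (demand points within 6 of each site):
  D-α: {A, G, H}
  D-β: {A, C, G, H}
  D-γ: {B, D, E, F}
  D-δ: {A, C, G, H}
  D-ε: {A, H}
  D-ζ: {B, F}
No single site covers all 8 demand points.
But {D-β, D-γ} covers everything, so the minimum is 2.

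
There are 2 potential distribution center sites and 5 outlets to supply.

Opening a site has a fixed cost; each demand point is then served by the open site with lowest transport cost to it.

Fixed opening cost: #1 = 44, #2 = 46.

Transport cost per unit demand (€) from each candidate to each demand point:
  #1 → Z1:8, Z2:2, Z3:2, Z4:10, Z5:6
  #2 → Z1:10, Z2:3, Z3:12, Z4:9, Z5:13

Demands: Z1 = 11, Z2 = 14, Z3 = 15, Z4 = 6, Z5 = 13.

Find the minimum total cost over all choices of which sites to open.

328

Open {#1}: assign each demand point to its cheapest open site.
  Z1→#1 11×8=88, Z2→#1 14×2=28, Z3→#1 15×2=30, Z4→#1 6×10=60, Z5→#1 13×6=78
  transport cost 284, fixed 44 → total 328.
Compare {#1, #2}: transport cost 278 + fixed 90 = 368.
Compare {#2}: transport cost 555 + fixed 46 = 601.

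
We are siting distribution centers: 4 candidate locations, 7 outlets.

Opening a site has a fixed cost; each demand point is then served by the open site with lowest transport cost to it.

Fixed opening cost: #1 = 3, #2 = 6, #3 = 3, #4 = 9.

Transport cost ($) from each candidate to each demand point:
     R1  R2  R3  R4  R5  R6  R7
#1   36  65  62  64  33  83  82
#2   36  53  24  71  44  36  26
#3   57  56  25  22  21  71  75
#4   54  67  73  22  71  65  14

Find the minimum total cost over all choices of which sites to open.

224

Open {#2, #3, #4}: assign each demand point to its cheapest open site.
  R1→#2 36, R2→#2 53, R3→#2 24, R4→#3 22, R5→#3 21, R6→#2 36, R7→#4 14
  transport cost 206, fixed 18 → total 224.
Compare {#2, #3}: transport cost 218 + fixed 9 = 227.
Compare {#1, #2, #3, #4}: transport cost 206 + fixed 21 = 227.
Compare {#1, #2, #3}: transport cost 218 + fixed 12 = 230.
All other subsets cost ≥ 227. Minimum total cost: 224.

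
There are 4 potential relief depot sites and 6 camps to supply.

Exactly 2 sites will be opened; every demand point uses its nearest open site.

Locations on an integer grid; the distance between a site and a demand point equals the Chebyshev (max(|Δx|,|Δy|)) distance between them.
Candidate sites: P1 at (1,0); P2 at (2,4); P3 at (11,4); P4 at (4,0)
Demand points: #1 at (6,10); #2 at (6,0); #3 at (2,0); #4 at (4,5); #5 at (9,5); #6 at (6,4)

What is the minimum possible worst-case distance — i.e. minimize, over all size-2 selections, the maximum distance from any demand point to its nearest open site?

Open {P1, P3}.
  Farthest demand point is #1 at distance 6 (to P3); all others are ≤ 6.
With {P2, P3} the worst case is 6.
With {P2, P4} the worst case is 6.
No size-2 selection achieves below 6.

6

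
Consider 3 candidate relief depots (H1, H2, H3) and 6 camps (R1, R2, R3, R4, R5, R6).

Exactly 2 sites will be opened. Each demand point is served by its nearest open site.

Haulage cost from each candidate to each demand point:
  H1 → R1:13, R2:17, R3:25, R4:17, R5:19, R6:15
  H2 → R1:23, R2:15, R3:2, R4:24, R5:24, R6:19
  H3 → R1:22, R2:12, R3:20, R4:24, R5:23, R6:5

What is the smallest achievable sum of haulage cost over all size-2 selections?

Open {H1, H2}.
  R1→H1 13, R2→H2 15, R3→H2 2, R4→H1 17, R5→H1 19, R6→H1 15  ⇒ total 81.
Compare {H1, H3}: total 86.
Compare {H2, H3}: total 88.

81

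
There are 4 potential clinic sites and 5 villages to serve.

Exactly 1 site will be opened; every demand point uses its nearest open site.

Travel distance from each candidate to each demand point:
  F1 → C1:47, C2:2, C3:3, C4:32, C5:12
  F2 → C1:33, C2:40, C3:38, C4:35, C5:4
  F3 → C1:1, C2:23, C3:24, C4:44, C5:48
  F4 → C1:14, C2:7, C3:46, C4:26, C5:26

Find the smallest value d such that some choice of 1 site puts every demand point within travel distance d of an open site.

Open {F2}.
  Farthest demand point is C2 at travel distance 40 (to F2); all others are ≤ 40.
With {F4} the worst case is 46.
With {F1} the worst case is 47.
No size-1 selection achieves below 40.

40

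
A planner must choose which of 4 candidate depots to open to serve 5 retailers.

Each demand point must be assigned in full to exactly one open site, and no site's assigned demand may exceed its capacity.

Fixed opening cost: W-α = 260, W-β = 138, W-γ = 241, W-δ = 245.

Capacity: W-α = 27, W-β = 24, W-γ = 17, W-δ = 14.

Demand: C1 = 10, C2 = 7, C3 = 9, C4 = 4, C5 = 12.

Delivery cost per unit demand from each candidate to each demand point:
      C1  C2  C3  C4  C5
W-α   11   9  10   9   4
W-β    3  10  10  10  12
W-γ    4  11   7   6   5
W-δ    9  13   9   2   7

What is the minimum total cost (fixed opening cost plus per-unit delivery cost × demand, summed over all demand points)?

Open {W-α, W-β}; cheapest assignment that respects the capacities:
  W-α (cap 27, load 23): C2, C4, C5 — cost 7×9 + 4×9 + 12×4 = 147
  W-β (cap 24, load 19): C1, C3 — cost 10×3 + 9×10 = 120
  Shipping 267, fixed 398 → total 665.
  Any other capacity-feasible assignment to {W-α, W-β} ships for at least 267.
Compare {W-α, W-γ}: its best feasible assignment gives total 792.
Compare {W-α, W-β, W-γ}: its best feasible assignment gives total 867.
Every other set of open sites that can feasibly serve all demand totals ≥ 792 even under its best assignment. Minimum: 665.

665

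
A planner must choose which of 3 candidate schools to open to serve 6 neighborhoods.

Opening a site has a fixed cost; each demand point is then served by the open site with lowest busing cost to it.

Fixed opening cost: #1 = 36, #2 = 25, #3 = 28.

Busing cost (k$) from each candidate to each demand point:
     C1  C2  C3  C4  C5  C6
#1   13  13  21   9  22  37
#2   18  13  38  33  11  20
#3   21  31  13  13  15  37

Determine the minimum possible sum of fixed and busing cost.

Open {#2, #3}: assign each demand point to its cheapest open site.
  C1→#2 18, C2→#2 13, C3→#3 13, C4→#3 13, C5→#2 11, C6→#2 20
  busing cost 88, fixed 53 → total 141.
Compare {#1, #2}: busing cost 87 + fixed 61 = 148.
Compare {#1}: busing cost 115 + fixed 36 = 151.
Compare {#2}: busing cost 133 + fixed 25 = 158.
All other subsets cost ≥ 148. Minimum total cost: 141.

141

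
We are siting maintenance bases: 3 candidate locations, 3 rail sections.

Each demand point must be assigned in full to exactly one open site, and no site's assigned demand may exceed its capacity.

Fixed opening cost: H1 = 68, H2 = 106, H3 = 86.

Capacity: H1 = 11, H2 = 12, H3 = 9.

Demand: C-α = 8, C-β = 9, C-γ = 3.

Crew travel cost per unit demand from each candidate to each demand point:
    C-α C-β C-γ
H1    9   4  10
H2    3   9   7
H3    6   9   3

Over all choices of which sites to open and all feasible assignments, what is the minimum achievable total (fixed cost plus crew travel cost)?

255

Open {H1, H2}; cheapest assignment that respects the capacities:
  H1 (cap 11, load 9): C-β — cost 9×4 = 36
  H2 (cap 12, load 11): C-α, C-γ — cost 8×3 + 3×7 = 45
  Shipping 81, fixed 174 → total 255.
  Any other capacity-feasible assignment to {H1, H2} ships for at least 81.
Compare {H2, H3}: its best feasible assignment gives total 318.
Compare {H1, H2, H3}: its best feasible assignment gives total 329.
Every other set of open sites that can feasibly serve all demand totals ≥ 318 even under its best assignment. Minimum: 255.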